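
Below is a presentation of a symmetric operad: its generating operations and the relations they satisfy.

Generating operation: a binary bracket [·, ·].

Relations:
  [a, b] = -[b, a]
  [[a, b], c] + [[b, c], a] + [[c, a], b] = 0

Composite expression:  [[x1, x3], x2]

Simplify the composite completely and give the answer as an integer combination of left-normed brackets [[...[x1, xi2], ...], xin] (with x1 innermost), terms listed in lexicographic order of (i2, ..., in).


[[x1, x3], x2]

Expand each bracket as ab - ba; the x1-initial words give the coefficients.
Composite bracket: [[x1, x3], x2]
Full expansion: 4 signed words from ab - ba (2^2 = 4).
Collect the words opening with x1:
  word x1x3x2 has sign +1, contributing +[[x1, x3], x2]


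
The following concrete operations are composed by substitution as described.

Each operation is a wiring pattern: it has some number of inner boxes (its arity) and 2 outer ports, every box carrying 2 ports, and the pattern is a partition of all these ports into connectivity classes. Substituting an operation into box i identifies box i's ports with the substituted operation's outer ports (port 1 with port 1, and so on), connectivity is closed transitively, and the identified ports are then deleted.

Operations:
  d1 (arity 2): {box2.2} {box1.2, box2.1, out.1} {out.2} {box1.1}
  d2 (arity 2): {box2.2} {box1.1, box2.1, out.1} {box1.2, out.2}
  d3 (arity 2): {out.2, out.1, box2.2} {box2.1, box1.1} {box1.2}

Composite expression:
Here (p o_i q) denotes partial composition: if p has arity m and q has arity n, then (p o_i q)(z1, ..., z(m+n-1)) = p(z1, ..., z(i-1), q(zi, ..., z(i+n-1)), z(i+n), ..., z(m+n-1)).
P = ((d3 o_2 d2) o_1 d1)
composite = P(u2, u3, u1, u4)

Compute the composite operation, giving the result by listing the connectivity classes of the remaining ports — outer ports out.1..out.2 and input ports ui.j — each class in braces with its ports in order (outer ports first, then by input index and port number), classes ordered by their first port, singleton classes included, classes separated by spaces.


Connectivity passes through glued d3-boundaries; trace each wire chain.
through d1, on inputs (u2, u3): {out.1, u2.2, u3.1} {out.2} {u2.1} {u3.2} (out.j = stage outer ports)
through d2, on inputs (u1, u4): {out.1, u1.1, u4.1} {out.2, u1.2} {u4.2} (out.j = stage outer ports)
through d3, on inputs (u2, u3, u1, u4): {out.1, out.2, u1.2} {u1.1, u2.2, u3.1, u4.1} {u2.1} {u3.2} {u4.2} (out.j = stage outer ports)

{out.1, out.2, u1.2} {u1.1, u2.2, u3.1, u4.1} {u2.1} {u3.2} {u4.2}


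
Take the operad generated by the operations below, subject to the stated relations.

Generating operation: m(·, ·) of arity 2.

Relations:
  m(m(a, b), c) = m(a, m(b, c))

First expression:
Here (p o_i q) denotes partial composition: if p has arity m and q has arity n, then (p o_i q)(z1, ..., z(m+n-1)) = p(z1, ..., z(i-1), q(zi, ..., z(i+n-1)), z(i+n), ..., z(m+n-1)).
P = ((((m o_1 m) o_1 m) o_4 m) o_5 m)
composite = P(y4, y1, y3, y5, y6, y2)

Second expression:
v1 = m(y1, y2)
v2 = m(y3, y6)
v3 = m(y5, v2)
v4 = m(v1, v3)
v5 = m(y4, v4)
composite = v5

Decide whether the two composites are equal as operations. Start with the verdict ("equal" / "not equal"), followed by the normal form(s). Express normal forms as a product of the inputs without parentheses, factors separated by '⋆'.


not equal; first: y4 ⋆ y1 ⋆ y3 ⋆ y5 ⋆ y6 ⋆ y2; second: y4 ⋆ y1 ⋆ y2 ⋆ y5 ⋆ y3 ⋆ y6

The first expression reduces to y4 ⋆ y1 ⋆ y3 ⋆ y5 ⋆ y6 ⋆ y2
The second expression reduces to y4 ⋆ y1 ⋆ y2 ⋆ y5 ⋆ y3 ⋆ y6
The normal forms differ: not equal.


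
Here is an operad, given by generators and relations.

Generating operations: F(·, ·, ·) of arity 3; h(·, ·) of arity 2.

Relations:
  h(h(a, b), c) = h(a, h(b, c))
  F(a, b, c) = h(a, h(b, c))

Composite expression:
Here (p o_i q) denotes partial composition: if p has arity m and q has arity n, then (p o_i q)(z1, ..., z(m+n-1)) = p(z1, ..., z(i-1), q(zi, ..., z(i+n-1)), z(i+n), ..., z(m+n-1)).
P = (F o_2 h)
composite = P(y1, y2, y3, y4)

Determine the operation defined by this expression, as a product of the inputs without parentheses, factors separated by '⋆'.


y1 ⋆ y2 ⋆ y3 ⋆ y4

Key point: F is associative — brackets drop, the y-order remains.
h(y2, y3) collapses to y2 ⋆ y3
F(y1, h(y2, y3), y4) collapses to y1 ⋆ y2 ⋆ y3 ⋆ y4


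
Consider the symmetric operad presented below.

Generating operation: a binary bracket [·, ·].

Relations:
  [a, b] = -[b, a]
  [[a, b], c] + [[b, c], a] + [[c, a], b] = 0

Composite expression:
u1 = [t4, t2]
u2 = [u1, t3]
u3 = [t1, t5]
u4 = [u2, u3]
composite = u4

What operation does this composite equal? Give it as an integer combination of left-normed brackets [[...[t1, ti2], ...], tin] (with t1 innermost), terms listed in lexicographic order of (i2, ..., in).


[[[[t1, t5], t2], t4], t3] - [[[[t1, t5], t3], t2], t4] + [[[[t1, t5], t3], t4], t2] - [[[[t1, t5], t4], t2], t3]

Antisymmetry and Jacobi reduce to t1-anchored left-normed brackets.
Composite bracket: [[[t4, t2], t3], [t1, t5]]
Under [a, b] = ab - ba we get 16 signed associative words (2^4 = 16).
Keep just the words that open with t1:
  from t1t5t2t4t3, sign +1: term +[[[[t1, t5], t2], t4], t3]
  from t1t5t3t2t4, sign -1: term -[[[[t1, t5], t3], t2], t4]
  from t1t5t3t4t2, sign +1: term +[[[[t1, t5], t3], t4], t2]
  from t1t5t4t2t3, sign -1: term -[[[[t1, t5], t4], t2], t3]


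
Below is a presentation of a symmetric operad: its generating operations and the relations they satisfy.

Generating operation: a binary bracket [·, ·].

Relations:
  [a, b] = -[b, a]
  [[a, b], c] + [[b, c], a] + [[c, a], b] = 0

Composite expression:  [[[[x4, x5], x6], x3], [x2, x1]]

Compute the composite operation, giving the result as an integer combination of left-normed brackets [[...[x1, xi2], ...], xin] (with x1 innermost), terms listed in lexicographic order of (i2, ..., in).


-[[[[[x1, x2], x3], x4], x5], x6] + [[[[[x1, x2], x3], x5], x4], x6] + [[[[[x1, x2], x3], x6], x4], x5] - [[[[[x1, x2], x3], x6], x5], x4] + [[[[[x1, x2], x4], x5], x6], x3] - [[[[[x1, x2], x5], x4], x6], x3] - [[[[[x1, x2], x6], x4], x5], x3] + [[[[[x1, x2], x6], x5], x4], x3]

A multilinear Lie element is pinned by x1-initial words (x1 innermost).
Composite bracket: [[[[x4, x5], x6], x3], [x2, x1]]
Expanding via [a, b] = ab - ba: 32 signed words (2^5 = 32).
Coefficients come from the x1-initial words:
  x1x2x3x4x5x6 (sign -1) contributes -[[[[[x1, x2], x3], x4], x5], x6]
  x1x2x3x5x4x6 (sign +1) contributes +[[[[[x1, x2], x3], x5], x4], x6]
  x1x2x3x6x4x5 (sign +1) contributes +[[[[[x1, x2], x3], x6], x4], x5]
  x1x2x3x6x5x4 (sign -1) contributes -[[[[[x1, x2], x3], x6], x5], x4]
  x1x2x4x5x6x3 (sign +1) contributes +[[[[[x1, x2], x4], x5], x6], x3]
  x1x2x5x4x6x3 (sign -1) contributes -[[[[[x1, x2], x5], x4], x6], x3]
  x1x2x6x4x5x3 (sign -1) contributes -[[[[[x1, x2], x6], x4], x5], x3]
  x1x2x6x5x4x3 (sign +1) contributes +[[[[[x1, x2], x6], x5], x4], x3]


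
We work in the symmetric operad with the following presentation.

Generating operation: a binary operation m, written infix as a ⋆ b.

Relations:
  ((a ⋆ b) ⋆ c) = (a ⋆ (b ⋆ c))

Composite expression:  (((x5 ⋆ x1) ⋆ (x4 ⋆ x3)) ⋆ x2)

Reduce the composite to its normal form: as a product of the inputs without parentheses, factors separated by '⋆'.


x5 ⋆ x1 ⋆ x4 ⋆ x3 ⋆ x2

Key point: m is associative — brackets drop, the x-order remains.
(x5 ⋆ x1) unparenthesizes to x5 ⋆ x1
(x4 ⋆ x3) unparenthesizes to x4 ⋆ x3
((x5 ⋆ x1) ⋆ (x4 ⋆ x3)) unparenthesizes to x5 ⋆ x1 ⋆ x4 ⋆ x3
(((x5 ⋆ x1) ⋆ (x4 ⋆ x3)) ⋆ x2) unparenthesizes to x5 ⋆ x1 ⋆ x4 ⋆ x3 ⋆ x2


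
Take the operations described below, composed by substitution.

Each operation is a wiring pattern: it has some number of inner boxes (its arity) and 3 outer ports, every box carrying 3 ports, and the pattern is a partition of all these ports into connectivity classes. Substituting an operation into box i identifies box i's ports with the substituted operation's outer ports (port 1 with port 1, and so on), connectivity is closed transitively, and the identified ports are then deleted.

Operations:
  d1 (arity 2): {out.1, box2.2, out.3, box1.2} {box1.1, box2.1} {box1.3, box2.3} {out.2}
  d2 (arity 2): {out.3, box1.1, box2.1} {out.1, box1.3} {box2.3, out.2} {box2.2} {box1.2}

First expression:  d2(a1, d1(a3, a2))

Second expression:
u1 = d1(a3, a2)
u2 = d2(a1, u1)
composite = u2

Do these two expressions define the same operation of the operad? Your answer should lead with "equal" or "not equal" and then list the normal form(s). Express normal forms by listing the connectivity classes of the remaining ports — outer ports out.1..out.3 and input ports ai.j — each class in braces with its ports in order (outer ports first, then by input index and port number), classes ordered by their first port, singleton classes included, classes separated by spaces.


equal: each reduces to {out.1, a1.3} {out.2, out.3, a1.1, a2.2, a3.2} {a1.2} {a2.1, a3.1} {a2.3, a3.3}

The first expression, normalized: {out.1, a1.3} {out.2, out.3, a1.1, a2.2, a3.2} {a1.2} {a2.1, a3.1} {a2.3, a3.3}
The second expression, normalized: {out.1, a1.3} {out.2, out.3, a1.1, a2.2, a3.2} {a1.2} {a2.1, a3.1} {a2.3, a3.3}
The normal forms match — equal.


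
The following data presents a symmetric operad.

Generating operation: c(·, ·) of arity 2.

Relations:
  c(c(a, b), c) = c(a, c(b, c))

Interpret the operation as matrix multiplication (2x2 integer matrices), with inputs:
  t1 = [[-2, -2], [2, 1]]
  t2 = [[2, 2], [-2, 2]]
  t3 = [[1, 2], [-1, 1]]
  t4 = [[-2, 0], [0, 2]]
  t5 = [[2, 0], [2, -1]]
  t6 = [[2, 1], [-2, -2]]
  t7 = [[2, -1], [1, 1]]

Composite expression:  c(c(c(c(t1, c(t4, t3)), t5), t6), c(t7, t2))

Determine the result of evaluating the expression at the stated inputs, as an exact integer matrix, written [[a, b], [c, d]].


c(t4, t3) = [[-2, -4], [-2, 2]]
c(t1, c(t4, t3)) = [[8, 4], [-6, -6]]
c(c(t1, c(t4, t3)), t5) = [[24, -4], [-24, 6]]
c(c(c(t1, c(t4, t3)), t5), t6) = [[56, 32], [-60, -36]]
c(t7, t2) = [[6, 2], [0, 4]]
c(c(c(c(t1, c(t4, t3)), t5), t6), c(t7, t2)) = [[336, 240], [-360, -264]]

[[336, 240], [-360, -264]]


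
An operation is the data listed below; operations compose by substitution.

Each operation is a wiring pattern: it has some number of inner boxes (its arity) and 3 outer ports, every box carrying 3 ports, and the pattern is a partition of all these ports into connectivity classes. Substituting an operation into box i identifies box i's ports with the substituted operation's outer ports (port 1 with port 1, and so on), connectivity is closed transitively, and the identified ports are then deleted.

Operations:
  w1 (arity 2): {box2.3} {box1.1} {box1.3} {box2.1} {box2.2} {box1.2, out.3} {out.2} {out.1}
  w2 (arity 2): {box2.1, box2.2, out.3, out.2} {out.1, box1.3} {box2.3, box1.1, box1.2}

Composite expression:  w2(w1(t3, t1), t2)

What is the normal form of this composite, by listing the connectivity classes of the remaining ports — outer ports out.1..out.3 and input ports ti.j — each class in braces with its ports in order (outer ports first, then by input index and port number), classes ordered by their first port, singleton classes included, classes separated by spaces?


{out.1, t3.2} {out.2, out.3, t2.1, t2.2} {t1.1} {t1.2} {t1.3} {t2.3} {t3.1} {t3.3}

Two ports join when wires chain via w2-identified ports.
stage w1: inputs (t3, t1), connectivity {out.1} {out.2} {out.3, t3.2} {t1.1} {t1.2} {t1.3} {t3.1} {t3.3}, out.j its boundary
stage w2: inputs (t3, t1, t2), connectivity {out.1, t3.2} {out.2, out.3, t2.1, t2.2} {t1.1} {t1.2} {t1.3} {t2.3} {t3.1} {t3.3}, out.j its boundary


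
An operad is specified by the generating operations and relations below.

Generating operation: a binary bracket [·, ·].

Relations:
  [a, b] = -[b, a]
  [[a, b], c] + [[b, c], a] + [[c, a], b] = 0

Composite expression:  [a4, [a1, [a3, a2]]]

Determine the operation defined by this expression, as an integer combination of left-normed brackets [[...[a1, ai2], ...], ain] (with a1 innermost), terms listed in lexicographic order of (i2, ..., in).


[[[a1, a2], a3], a4] - [[[a1, a3], a2], a4]

Expand each bracket as ab - ba; the a1-initial words give the coefficients.
Composite bracket: [a4, [a1, [a3, a2]]]
Expanding via [a, b] = ab - ba: 8 signed words (2^3 = 8).
Collect the words opening with a1:
  from a1a2a3a4, sign +1: term +[[[a1, a2], a3], a4]
  from a1a3a2a4, sign -1: term -[[[a1, a3], a2], a4]


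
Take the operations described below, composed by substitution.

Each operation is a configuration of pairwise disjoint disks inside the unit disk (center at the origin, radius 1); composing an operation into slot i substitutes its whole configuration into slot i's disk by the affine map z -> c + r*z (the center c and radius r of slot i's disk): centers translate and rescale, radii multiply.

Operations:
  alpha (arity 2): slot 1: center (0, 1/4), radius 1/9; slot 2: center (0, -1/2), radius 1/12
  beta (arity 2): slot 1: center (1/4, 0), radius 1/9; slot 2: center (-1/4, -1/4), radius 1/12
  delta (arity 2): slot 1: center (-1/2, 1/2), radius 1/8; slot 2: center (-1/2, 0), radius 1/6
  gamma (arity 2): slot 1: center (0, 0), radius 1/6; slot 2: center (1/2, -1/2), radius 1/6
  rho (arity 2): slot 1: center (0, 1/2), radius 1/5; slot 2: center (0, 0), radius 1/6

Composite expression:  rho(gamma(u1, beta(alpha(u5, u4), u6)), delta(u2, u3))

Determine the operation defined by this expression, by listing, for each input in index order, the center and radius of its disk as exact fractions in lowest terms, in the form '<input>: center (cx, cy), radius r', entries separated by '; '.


Nesting under rho composes maps z -> c + r*z down each u-path.
input u1: composing its 2 substitution steps yields center (0, 1/2), radius 1/30
input u5: composing its 4 substitution steps yields center (13/120, 433/1080), radius 1/2430
input u4: composing its 4 substitution steps yields center (13/120, 43/108), radius 1/3240
input u6: composing its 3 substitution steps yields center (11/120, 47/120), radius 1/360
input u2: composing its 2 substitution steps yields center (-1/12, 1/12), radius 1/48
input u3: composing its 2 substitution steps yields center (-1/12, 0), radius 1/36

u1: center (0, 1/2), radius 1/30; u2: center (-1/12, 1/12), radius 1/48; u3: center (-1/12, 0), radius 1/36; u4: center (13/120, 43/108), radius 1/3240; u5: center (13/120, 433/1080), radius 1/2430; u6: center (11/120, 47/120), radius 1/360


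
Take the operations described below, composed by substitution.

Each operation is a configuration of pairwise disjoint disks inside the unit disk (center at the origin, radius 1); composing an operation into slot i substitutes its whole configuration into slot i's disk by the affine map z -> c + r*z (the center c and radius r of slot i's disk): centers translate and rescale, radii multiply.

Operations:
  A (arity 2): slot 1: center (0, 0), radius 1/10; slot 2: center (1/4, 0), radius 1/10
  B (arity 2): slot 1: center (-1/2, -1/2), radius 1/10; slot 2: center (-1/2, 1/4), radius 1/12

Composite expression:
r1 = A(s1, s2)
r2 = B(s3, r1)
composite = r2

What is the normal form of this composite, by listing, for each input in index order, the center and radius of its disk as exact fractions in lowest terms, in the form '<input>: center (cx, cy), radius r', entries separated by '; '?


Each s-disk chains the slot maps above it in B; radii multiply.
input s3: applying the 1 nested substitution gives center (-1/2, -1/2), radius 1/10
input s1: applying the 2 nested substitutions gives center (-1/2, 1/4), radius 1/120
input s2: applying the 2 nested substitutions gives center (-23/48, 1/4), radius 1/120

s1: center (-1/2, 1/4), radius 1/120; s2: center (-23/48, 1/4), radius 1/120; s3: center (-1/2, -1/2), radius 1/10


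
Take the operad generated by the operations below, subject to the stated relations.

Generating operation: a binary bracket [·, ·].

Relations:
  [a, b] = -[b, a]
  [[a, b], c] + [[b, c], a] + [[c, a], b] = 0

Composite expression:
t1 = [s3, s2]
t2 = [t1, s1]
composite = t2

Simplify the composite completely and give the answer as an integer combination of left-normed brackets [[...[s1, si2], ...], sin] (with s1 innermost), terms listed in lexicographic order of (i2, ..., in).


[[s1, s2], s3] - [[s1, s3], s2]

Left-normed coefficients sit on the s1-initial expansion words.
Composite bracket: [[s3, s2], s1]
Each bracket splits as ab - ba, giving 4 signed words (2^2 = 4).
The s1-initial words carry the normal form:
  word s1s2s3 has sign +1, contributing +[[s1, s2], s3]
  word s1s3s2 has sign -1, contributing -[[s1, s3], s2]


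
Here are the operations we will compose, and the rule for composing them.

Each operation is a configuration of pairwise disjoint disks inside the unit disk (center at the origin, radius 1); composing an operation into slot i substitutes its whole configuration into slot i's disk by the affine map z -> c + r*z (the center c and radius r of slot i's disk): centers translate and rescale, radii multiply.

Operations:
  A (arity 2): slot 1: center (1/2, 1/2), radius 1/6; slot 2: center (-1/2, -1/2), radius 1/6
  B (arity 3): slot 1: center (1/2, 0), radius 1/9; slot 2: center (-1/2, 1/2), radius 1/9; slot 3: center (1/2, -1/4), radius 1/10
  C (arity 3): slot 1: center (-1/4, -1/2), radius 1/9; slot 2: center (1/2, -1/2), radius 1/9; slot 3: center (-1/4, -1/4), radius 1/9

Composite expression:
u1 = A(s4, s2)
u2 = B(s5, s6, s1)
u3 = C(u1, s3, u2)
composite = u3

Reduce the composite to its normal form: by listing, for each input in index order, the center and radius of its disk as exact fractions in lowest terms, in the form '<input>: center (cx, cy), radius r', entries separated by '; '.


s1: center (-7/36, -5/18), radius 1/90; s2: center (-11/36, -5/9), radius 1/54; s3: center (1/2, -1/2), radius 1/9; s4: center (-7/36, -4/9), radius 1/54; s5: center (-7/36, -1/4), radius 1/81; s6: center (-11/36, -7/36), radius 1/81

Each s-disk chains the slot maps above it in C; radii multiply.
s4 passes through 2 substitutions, ending at center (-7/36, -4/9), radius 1/54
s2 passes through 2 substitutions, ending at center (-11/36, -5/9), radius 1/54
s3 passes through 1 substitution, ending at center (1/2, -1/2), radius 1/9
s5 passes through 2 substitutions, ending at center (-7/36, -1/4), radius 1/81
s6 passes through 2 substitutions, ending at center (-11/36, -7/36), radius 1/81
s1 passes through 2 substitutions, ending at center (-7/36, -5/18), radius 1/90


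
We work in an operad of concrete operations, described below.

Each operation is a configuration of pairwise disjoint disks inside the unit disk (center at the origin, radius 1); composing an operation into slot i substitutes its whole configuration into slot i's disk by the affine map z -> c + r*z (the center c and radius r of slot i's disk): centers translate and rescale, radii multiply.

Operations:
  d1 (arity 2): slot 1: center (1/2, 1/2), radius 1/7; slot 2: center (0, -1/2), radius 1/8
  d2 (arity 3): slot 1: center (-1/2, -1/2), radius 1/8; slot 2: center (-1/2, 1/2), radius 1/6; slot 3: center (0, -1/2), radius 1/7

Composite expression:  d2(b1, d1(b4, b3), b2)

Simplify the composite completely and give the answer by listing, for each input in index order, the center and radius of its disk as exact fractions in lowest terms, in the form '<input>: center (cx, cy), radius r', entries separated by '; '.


Below d2, radii multiply path by path; the b-disk centers shift.
b1: after 1 affine step, its disk has center (-1/2, -1/2), radius 1/8
b4: after 2 affine steps, its disk has center (-5/12, 7/12), radius 1/42
b3: after 2 affine steps, its disk has center (-1/2, 5/12), radius 1/48
b2: after 1 affine step, its disk has center (0, -1/2), radius 1/7

b1: center (-1/2, -1/2), radius 1/8; b2: center (0, -1/2), radius 1/7; b3: center (-1/2, 5/12), radius 1/48; b4: center (-5/12, 7/12), radius 1/42


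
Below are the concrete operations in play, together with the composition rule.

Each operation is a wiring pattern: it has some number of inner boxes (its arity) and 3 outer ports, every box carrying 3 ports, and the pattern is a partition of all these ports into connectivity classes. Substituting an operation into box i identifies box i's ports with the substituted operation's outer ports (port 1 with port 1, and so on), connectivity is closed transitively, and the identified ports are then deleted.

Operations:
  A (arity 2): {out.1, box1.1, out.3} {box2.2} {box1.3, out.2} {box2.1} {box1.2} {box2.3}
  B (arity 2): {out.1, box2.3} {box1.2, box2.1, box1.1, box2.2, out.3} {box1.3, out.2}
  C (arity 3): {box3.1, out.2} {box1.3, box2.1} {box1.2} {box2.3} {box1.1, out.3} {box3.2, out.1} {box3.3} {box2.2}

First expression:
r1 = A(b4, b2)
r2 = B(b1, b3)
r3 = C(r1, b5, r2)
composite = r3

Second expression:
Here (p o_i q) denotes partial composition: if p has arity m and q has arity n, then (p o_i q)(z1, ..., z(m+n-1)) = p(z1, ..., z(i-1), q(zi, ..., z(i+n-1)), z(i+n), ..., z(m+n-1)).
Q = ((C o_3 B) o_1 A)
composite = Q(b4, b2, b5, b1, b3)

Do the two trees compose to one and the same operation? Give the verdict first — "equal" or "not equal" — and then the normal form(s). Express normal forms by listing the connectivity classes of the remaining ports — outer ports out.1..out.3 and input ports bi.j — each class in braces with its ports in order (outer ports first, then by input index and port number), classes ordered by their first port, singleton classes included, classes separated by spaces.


equal; both compose to {out.1, b1.3} {out.2, b3.3} {out.3, b4.1, b5.1} {b1.1, b1.2, b3.1, b3.2} {b2.1} {b2.2} {b2.3} {b4.2} {b4.3} {b5.2} {b5.3}


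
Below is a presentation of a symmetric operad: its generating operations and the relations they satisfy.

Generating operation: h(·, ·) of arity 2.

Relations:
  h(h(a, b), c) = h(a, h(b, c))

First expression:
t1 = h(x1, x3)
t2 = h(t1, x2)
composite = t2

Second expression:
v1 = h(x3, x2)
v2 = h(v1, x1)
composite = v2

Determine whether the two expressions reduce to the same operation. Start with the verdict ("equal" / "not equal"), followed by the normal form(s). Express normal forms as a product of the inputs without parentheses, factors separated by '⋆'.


not equal: they reduce to x1 ⋆ x3 ⋆ x2 and x3 ⋆ x2 ⋆ x1


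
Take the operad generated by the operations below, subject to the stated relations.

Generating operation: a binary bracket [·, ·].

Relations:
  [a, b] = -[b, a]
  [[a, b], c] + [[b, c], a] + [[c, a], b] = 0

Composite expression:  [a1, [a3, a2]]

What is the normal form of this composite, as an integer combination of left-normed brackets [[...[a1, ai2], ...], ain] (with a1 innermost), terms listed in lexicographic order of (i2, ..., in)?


Expand each bracket as ab - ba; the a1-initial words give the coefficients.
Composite bracket: [a1, [a3, a2]]
Each bracket splits as ab - ba, giving 4 signed words (2^2 = 4).
Coefficients come from the a1-initial words:
  a1a2a3 (sign -1) contributes -[[a1, a2], a3]
  a1a3a2 (sign +1) contributes +[[a1, a3], a2]

-[[a1, a2], a3] + [[a1, a3], a2]


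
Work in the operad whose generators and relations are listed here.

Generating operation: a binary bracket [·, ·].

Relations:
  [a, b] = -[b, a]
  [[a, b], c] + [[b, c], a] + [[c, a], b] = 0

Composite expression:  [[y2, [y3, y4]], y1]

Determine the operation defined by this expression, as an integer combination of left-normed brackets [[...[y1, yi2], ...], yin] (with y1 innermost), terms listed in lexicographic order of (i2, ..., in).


-[[[y1, y2], y3], y4] + [[[y1, y2], y4], y3] + [[[y1, y3], y4], y2] - [[[y1, y4], y3], y2]

Expand each bracket as ab - ba; the y1-initial words give the coefficients.
Composite bracket: [[y2, [y3, y4]], y1]
Under [a, b] = ab - ba we get 8 signed associative words (2^3 = 8).
The y1-initial words carry the normal form:
  sign of y1y2y3y4 is -1, so it contributes -[[[y1, y2], y3], y4]
  sign of y1y2y4y3 is +1, so it contributes +[[[y1, y2], y4], y3]
  sign of y1y3y4y2 is +1, so it contributes +[[[y1, y3], y4], y2]
  sign of y1y4y3y2 is -1, so it contributes -[[[y1, y4], y3], y2]


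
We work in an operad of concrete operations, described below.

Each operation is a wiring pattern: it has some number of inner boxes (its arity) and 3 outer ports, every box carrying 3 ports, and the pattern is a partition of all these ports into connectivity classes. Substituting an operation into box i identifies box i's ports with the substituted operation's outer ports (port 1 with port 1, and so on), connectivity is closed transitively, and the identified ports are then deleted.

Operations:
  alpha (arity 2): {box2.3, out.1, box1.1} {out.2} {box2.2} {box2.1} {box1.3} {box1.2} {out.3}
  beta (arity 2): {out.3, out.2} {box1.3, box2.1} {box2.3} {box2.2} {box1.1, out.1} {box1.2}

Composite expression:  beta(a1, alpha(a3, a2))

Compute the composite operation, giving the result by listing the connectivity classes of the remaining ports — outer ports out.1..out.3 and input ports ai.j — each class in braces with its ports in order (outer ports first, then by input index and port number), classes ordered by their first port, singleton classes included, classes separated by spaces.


{out.1, a1.1} {out.2, out.3} {a1.2} {a1.3, a2.3, a3.1} {a2.1} {a2.2} {a3.2} {a3.3}

Treat the ports identified at beta as solder joints: merge, then drop.
stage alpha: inputs (a3, a2), connectivity {out.1, a2.3, a3.1} {out.2} {out.3} {a2.1} {a2.2} {a3.2} {a3.3}, out.j its boundary
stage beta: inputs (a1, a3, a2), connectivity {out.1, a1.1} {out.2, out.3} {a1.2} {a1.3, a2.3, a3.1} {a2.1} {a2.2} {a3.2} {a3.3}, out.j its boundary


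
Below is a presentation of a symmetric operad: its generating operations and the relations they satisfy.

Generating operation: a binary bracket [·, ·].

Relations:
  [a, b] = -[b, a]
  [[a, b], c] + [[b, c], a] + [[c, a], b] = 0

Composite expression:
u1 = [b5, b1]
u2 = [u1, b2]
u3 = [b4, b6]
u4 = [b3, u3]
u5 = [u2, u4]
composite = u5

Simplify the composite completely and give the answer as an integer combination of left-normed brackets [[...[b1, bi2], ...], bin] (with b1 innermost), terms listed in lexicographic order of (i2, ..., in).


-[[[[[b1, b5], b2], b3], b4], b6] + [[[[[b1, b5], b2], b3], b6], b4] + [[[[[b1, b5], b2], b4], b6], b3] - [[[[[b1, b5], b2], b6], b4], b3]

Expand each bracket as ab - ba; the b1-initial words give the coefficients.
Composite bracket: [[[b5, b1], b2], [b3, [b4, b6]]]
Expanding via [a, b] = ab - ba: 32 signed words (2^5 = 32).
Coefficients come from the b1-initial words:
  the word b1b5b2b3b4b6 carries sign -1 and contributes -[[[[[b1, b5], b2], b3], b4], b6]
  the word b1b5b2b3b6b4 carries sign +1 and contributes +[[[[[b1, b5], b2], b3], b6], b4]
  the word b1b5b2b4b6b3 carries sign +1 and contributes +[[[[[b1, b5], b2], b4], b6], b3]
  the word b1b5b2b6b4b3 carries sign -1 and contributes -[[[[[b1, b5], b2], b6], b4], b3]


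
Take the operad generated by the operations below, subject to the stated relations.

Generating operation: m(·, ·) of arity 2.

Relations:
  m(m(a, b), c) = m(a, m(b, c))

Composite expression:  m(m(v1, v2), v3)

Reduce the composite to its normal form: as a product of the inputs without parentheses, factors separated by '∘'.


v1 ∘ v2 ∘ v3

Key point: m is associative — brackets drop, the v-order remains.
m(v1, v2) unparenthesizes to v1 ∘ v2
m(m(v1, v2), v3) unparenthesizes to v1 ∘ v2 ∘ v3


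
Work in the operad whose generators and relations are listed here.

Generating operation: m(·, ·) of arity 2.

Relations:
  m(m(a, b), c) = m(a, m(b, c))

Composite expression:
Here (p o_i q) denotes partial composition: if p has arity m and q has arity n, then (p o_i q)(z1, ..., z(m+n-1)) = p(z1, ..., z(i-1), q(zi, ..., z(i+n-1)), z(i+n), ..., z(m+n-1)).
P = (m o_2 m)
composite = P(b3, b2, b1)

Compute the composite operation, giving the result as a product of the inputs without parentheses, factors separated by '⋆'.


b3 ⋆ b2 ⋆ b1


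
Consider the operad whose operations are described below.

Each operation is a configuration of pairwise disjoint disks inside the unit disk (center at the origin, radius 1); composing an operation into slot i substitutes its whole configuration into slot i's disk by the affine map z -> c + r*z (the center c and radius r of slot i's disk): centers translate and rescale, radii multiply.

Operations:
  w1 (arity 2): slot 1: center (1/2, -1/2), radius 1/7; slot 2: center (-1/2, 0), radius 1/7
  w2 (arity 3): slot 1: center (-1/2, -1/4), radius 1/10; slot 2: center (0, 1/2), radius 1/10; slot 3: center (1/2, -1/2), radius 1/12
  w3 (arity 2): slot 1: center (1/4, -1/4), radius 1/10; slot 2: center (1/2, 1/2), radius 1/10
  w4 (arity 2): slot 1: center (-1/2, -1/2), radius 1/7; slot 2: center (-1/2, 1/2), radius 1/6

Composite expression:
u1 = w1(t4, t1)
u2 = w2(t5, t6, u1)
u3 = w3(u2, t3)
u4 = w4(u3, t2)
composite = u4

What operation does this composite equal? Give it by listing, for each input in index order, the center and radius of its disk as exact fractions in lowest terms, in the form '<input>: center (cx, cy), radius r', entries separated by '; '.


Below w4, radii multiply path by path; the t-disk centers shift.
input t5: composing its 3 substitution steps yields center (-33/70, -151/280), radius 1/700
input t6: composing its 3 substitution steps yields center (-13/28, -37/70), radius 1/700
input t4: composing its 4 substitution steps yields center (-767/1680, -913/1680), radius 1/5880
input t1: composing its 4 substitution steps yields center (-769/1680, -19/35), radius 1/5880
input t3: composing its 2 substitution steps yields center (-3/7, -3/7), radius 1/70
input t2: composing its 1 substitution step yields center (-1/2, 1/2), radius 1/6

t1: center (-769/1680, -19/35), radius 1/5880; t2: center (-1/2, 1/2), radius 1/6; t3: center (-3/7, -3/7), radius 1/70; t4: center (-767/1680, -913/1680), radius 1/5880; t5: center (-33/70, -151/280), radius 1/700; t6: center (-13/28, -37/70), radius 1/700


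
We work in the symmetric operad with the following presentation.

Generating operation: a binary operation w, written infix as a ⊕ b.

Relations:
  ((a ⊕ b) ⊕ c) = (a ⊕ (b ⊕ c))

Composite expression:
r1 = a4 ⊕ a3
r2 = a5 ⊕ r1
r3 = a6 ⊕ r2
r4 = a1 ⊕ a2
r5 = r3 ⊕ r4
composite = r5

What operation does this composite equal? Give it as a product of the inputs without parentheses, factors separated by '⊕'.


a6 ⊕ a5 ⊕ a4 ⊕ a3 ⊕ a1 ⊕ a2

All parenthesizations of w agree; list the a-inputs left to right.
(a4 ⊕ a3) flattens to a4 ⊕ a3
(a5 ⊕ (a4 ⊕ a3)) flattens to a5 ⊕ a4 ⊕ a3
(a6 ⊕ (a5 ⊕ (a4 ⊕ a3))) flattens to a6 ⊕ a5 ⊕ a4 ⊕ a3
(a1 ⊕ a2) flattens to a1 ⊕ a2
((a6 ⊕ (a5 ⊕ (a4 ⊕ a3))) ⊕ (a1 ⊕ a2)) flattens to a6 ⊕ a5 ⊕ a4 ⊕ a3 ⊕ a1 ⊕ a2


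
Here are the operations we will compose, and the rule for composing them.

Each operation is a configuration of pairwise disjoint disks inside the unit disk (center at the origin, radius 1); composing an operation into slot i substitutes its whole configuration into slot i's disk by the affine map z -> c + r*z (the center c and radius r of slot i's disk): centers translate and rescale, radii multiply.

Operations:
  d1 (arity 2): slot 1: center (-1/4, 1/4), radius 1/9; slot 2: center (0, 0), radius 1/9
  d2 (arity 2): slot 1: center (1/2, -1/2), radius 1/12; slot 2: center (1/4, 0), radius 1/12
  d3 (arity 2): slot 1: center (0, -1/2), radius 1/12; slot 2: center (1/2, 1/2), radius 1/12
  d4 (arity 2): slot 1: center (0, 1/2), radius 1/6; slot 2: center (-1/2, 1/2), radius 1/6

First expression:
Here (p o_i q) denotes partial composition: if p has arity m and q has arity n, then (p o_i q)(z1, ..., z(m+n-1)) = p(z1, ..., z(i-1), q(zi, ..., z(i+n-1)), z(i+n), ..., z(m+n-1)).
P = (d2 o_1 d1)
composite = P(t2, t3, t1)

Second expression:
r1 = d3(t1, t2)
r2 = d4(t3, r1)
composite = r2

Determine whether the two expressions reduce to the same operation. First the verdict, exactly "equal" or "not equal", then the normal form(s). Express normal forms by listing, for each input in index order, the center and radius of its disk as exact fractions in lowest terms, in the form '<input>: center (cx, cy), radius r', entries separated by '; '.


not equal; first: t1: center (1/4, 0), radius 1/12; t2: center (23/48, -23/48), radius 1/108; t3: center (1/2, -1/2), radius 1/108; second: t1: center (-1/2, 5/12), radius 1/72; t2: center (-5/12, 7/12), radius 1/72; t3: center (0, 1/2), radius 1/6

The first composite normalizes to t1: center (1/4, 0), radius 1/12; t2: center (23/48, -23/48), radius 1/108; t3: center (1/2, -1/2), radius 1/108
The second composite normalizes to t1: center (-1/2, 5/12), radius 1/72; t2: center (-5/12, 7/12), radius 1/72; t3: center (0, 1/2), radius 1/6
Different reductions; not equal.


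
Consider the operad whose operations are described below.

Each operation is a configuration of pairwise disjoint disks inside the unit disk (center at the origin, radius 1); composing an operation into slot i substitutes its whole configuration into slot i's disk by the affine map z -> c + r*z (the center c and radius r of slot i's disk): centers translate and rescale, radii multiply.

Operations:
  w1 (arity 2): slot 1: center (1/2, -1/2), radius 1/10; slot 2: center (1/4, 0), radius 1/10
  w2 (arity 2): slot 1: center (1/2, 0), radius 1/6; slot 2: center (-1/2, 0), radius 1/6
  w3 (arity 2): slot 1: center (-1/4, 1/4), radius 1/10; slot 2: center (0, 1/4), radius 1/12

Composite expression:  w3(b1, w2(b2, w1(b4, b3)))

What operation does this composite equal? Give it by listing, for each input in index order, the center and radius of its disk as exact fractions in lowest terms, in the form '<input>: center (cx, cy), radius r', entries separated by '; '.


b1: center (-1/4, 1/4), radius 1/10; b2: center (1/24, 1/4), radius 1/72; b3: center (-11/288, 1/4), radius 1/720; b4: center (-5/144, 35/144), radius 1/720

Only the slot chain above each b matters under w3; compose those maps.
input b1: applying the 1 nested substitution gives center (-1/4, 1/4), radius 1/10
input b2: applying the 2 nested substitutions gives center (1/24, 1/4), radius 1/72
input b4: applying the 3 nested substitutions gives center (-5/144, 35/144), radius 1/720
input b3: applying the 3 nested substitutions gives center (-11/288, 1/4), radius 1/720


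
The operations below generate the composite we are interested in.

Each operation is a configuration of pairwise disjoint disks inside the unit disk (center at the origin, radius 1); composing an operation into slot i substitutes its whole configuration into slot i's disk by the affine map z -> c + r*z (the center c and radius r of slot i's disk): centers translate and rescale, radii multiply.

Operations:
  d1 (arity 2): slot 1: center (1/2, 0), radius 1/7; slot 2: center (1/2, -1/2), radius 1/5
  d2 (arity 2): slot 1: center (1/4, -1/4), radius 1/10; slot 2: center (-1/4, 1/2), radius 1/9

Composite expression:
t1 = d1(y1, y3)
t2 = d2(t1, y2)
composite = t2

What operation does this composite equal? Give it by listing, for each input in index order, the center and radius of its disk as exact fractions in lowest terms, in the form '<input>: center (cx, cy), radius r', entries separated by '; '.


Each y-disk chains the slot maps above it in d2; radii multiply.
input y1: composing its 2 substitution steps yields center (3/10, -1/4), radius 1/70
input y3: composing its 2 substitution steps yields center (3/10, -3/10), radius 1/50
input y2: composing its 1 substitution step yields center (-1/4, 1/2), radius 1/9

y1: center (3/10, -1/4), radius 1/70; y2: center (-1/4, 1/2), radius 1/9; y3: center (3/10, -3/10), radius 1/50


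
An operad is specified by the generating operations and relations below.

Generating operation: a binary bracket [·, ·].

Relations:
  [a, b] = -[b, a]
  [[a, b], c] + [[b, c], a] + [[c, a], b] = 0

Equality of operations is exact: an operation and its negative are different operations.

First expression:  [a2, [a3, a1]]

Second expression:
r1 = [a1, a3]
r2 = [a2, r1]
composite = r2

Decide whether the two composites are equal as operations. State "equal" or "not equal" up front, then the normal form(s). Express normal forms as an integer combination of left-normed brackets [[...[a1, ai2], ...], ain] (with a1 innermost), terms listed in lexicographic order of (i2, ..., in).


In normal form, the first expression is [[a1, a3], a2]
In normal form, the second expression is -[[a1, a3], a2]
No match — not equal.

not equal: they reduce to [[a1, a3], a2] and -[[a1, a3], a2]


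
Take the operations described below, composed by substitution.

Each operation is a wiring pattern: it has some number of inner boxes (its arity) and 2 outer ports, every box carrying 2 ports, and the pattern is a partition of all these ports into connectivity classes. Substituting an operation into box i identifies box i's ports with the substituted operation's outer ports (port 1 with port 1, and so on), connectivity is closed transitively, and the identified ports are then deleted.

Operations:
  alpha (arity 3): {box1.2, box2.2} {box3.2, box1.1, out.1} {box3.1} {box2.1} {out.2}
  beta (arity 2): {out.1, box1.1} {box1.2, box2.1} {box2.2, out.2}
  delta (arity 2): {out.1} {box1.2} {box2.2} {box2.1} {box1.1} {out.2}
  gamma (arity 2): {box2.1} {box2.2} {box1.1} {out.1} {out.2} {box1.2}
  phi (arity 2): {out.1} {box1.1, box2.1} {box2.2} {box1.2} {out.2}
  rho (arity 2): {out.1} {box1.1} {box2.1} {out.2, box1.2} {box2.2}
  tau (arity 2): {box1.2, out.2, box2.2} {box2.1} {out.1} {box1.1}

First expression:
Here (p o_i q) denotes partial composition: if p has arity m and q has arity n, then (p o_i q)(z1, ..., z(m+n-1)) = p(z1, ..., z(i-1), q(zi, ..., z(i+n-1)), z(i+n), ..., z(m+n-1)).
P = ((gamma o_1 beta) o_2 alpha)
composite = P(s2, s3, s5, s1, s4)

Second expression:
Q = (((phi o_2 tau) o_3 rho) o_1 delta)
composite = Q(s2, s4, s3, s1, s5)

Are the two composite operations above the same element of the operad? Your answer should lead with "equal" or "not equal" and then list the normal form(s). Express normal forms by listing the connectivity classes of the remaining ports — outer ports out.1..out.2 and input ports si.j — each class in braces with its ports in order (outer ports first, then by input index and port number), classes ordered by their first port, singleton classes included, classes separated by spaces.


not equal — first {out.1} {out.2} {s1.1} {s1.2, s2.2, s3.1} {s2.1} {s3.2, s5.2} {s4.1} {s4.2} {s5.1}, second {out.1} {out.2} {s1.1} {s1.2, s3.2} {s2.1} {s2.2} {s3.1} {s4.1} {s4.2} {s5.1} {s5.2}


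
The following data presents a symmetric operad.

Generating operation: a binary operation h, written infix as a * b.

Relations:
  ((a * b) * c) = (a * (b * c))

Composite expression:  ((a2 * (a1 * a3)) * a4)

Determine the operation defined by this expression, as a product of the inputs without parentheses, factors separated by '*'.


a2 * a1 * a3 * a4

The h-tree's shape is irrelevant; the a-reading-order decides.
(a1 * a3) unparenthesizes to a1 * a3
(a2 * (a1 * a3)) unparenthesizes to a2 * a1 * a3
((a2 * (a1 * a3)) * a4) unparenthesizes to a2 * a1 * a3 * a4


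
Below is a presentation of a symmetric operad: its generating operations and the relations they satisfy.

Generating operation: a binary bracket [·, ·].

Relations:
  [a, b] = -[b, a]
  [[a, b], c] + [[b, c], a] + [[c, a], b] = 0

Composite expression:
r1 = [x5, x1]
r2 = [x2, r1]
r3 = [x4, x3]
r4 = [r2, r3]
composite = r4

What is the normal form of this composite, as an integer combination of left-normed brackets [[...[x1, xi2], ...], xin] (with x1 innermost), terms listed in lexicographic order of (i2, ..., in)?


-[[[[x1, x5], x2], x3], x4] + [[[[x1, x5], x2], x4], x3]

In the tensor algebra, words opening x1 carry the x1-anchored form.
Composite bracket: [[x2, [x5, x1]], [x4, x3]]
Applying ab - ba throughout gives 16 signed words (2^4 = 16).
Collect the words opening with x1:
  x1x5x2x3x4 (sign -1) contributes -[[[[x1, x5], x2], x3], x4]
  x1x5x2x4x3 (sign +1) contributes +[[[[x1, x5], x2], x4], x3]
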